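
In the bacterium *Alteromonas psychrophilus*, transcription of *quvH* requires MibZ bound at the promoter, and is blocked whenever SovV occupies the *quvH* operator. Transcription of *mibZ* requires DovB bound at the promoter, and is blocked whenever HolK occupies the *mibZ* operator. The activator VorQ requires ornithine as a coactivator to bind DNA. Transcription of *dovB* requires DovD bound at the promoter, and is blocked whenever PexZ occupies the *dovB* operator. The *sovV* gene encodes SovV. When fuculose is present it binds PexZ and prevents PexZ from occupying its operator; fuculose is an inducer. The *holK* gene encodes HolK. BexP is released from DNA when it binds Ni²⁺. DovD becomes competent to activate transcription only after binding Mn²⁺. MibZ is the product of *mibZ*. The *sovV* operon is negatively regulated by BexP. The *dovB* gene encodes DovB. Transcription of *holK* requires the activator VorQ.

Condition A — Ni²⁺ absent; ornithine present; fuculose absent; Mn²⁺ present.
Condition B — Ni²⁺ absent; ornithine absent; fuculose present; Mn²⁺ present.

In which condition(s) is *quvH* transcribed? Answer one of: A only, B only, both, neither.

B only

Condition A:
Ni²⁺ is absent, so BexP is active.
With repressor BexP bound, *sovV* is not transcribed.
So SovV is not produced.
Ornithine is present, so VorQ is active.
No repressor is bound and VorQ is active, so *holK* is transcribed.
So HolK is produced and active.
Fuculose is absent, so PexZ is active.
Mn²⁺ is present, so DovD is active.
With repressor PexZ bound, *dovB* is not transcribed.
So DovB is not produced.
With repressor HolK bound, *mibZ* is not transcribed.
So MibZ is not produced.
Required activator MibZ is absent, so *quvH* is not transcribed.
→ *quvH* is OFF in A.
Condition B:
Ni²⁺ is absent, so BexP is active.
With repressor BexP bound, *sovV* is not transcribed.
So SovV is not produced.
Ornithine is absent, so VorQ is inactive.
Required activator VorQ is absent, so *holK* is not transcribed.
So HolK is not produced.
Fuculose is present, so PexZ is inactive.
Mn²⁺ is present, so DovD is active.
No repressor is bound and DovD is active, so *dovB* is transcribed.
So DovB is produced and active.
No repressor is bound and DovB is active, so *mibZ* is transcribed.
So MibZ is produced and active.
No repressor is bound and MibZ is active, so *quvH* is transcribed.
→ *quvH* is ON in B.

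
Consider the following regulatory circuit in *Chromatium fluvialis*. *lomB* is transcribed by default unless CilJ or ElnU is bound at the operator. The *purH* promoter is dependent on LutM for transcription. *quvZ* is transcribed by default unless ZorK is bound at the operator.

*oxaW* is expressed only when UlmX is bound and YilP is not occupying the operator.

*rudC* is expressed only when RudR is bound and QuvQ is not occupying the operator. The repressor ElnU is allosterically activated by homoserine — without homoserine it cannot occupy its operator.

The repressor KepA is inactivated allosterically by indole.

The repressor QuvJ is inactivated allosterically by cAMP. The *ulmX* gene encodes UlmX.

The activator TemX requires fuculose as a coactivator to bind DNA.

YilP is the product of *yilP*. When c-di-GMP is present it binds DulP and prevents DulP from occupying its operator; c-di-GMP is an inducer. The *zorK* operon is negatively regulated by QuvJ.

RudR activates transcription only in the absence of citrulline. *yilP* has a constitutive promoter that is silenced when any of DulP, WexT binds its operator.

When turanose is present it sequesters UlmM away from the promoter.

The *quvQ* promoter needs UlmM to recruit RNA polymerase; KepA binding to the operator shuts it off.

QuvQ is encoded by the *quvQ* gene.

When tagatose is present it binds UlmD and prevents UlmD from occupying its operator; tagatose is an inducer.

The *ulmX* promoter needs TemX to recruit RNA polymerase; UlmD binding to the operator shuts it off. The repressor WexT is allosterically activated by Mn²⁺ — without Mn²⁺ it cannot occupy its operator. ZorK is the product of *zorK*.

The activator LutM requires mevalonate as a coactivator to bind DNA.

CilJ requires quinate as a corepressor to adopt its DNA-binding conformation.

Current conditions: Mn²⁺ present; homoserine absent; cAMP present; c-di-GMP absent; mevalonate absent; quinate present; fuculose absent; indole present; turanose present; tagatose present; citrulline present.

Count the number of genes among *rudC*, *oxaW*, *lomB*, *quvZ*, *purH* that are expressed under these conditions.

Citrulline is present, so RudR is inactive.
Indole is present, so KepA is inactive.
Turanose is present, so UlmM is inactive.
Required activator UlmM is absent, so *quvQ* is not transcribed.
So QuvQ is not produced.
Required activator RudR is absent, so *rudC* is not transcribed.
→ *rudC* is OFF.
Tagatose is present, so UlmD is inactive.
Fuculose is absent, so TemX is inactive.
Required activator TemX is absent, so *ulmX* is not transcribed.
So UlmX is not produced.
c-di-GMP is absent, so DulP is active.
Mn²⁺ is present, so WexT is active.
With repressor DulP bound, *yilP* is not transcribed.
So YilP is not produced.
Required activator UlmX is absent, so *oxaW* is not transcribed.
→ *oxaW* is OFF.
Quinate is present, so CilJ is active.
Homoserine is absent, so ElnU is inactive.
With repressor CilJ bound, *lomB* is not transcribed.
→ *lomB* is OFF.
cAMP is present, so QuvJ is inactive.
With no repressor bound, *zorK* is transcribed.
So ZorK is produced and active.
With repressor ZorK bound, *quvZ* is not transcribed.
→ *quvZ* is OFF.
Mevalonate is absent, so LutM is inactive.
Required activator LutM is absent, so *purH* is not transcribed.
→ *purH* is OFF.
0 of the 5 genes are transcribed.

0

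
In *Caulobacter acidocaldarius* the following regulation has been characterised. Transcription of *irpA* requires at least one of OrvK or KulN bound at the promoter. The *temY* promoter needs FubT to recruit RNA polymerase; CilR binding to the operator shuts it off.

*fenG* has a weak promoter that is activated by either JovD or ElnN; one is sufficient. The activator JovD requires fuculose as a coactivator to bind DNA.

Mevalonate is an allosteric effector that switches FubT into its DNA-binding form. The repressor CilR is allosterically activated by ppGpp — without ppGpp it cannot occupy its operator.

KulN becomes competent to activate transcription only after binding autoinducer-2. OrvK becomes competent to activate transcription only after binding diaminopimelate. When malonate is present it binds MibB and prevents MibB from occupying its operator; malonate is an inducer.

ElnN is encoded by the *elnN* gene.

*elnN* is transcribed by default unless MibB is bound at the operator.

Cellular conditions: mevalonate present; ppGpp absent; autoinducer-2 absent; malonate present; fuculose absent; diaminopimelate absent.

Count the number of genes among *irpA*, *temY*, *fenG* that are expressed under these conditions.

Diaminopimelate is absent, so OrvK is inactive.
Autoinducer-2 is absent, so KulN is inactive.
No activator is available at the *irpA* promoter, so *irpA* is not transcribed.
→ *irpA* is OFF.
Mevalonate is present, so FubT is active.
ppGpp is absent, so CilR is inactive.
No repressor is bound and FubT is active, so *temY* is transcribed.
→ *temY* is ON.
Fuculose is absent, so JovD is inactive.
Malonate is present, so MibB is inactive.
With no repressor bound, *elnN* is transcribed.
So ElnN is produced and active.
Activator ElnN is present, so *fenG* is transcribed.
→ *fenG* is ON.
2 of the 3 genes are transcribed.

2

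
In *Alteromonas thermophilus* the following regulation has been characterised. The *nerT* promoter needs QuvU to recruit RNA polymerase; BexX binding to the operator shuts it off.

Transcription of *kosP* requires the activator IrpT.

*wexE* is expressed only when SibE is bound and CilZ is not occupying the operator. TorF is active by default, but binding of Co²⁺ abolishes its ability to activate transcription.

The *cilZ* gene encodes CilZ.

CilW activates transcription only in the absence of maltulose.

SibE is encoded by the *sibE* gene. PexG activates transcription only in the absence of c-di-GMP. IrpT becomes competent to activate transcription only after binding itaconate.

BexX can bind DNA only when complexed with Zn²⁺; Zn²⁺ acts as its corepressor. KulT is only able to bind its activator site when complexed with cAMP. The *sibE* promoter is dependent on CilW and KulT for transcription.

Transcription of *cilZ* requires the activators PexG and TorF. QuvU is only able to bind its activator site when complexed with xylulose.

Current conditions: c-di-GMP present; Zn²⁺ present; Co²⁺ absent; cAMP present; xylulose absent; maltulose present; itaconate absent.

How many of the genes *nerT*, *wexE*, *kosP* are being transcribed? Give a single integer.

0

Xylulose is absent, so QuvU is inactive.
Zn²⁺ is present, so BexX is active.
With repressor BexX bound, *nerT* is not transcribed.
→ *nerT* is OFF.
c-di-GMP is present, so PexG is inactive.
Co²⁺ is absent, so TorF is active.
Required activator PexG is absent, so *cilZ* is not transcribed.
So CilZ is not produced.
Maltulose is present, so CilW is inactive.
cAMP is present, so KulT is active.
Required activator CilW is absent, so *sibE* is not transcribed.
So SibE is not produced.
Required activator SibE is absent, so *wexE* is not transcribed.
→ *wexE* is OFF.
Itaconate is absent, so IrpT is inactive.
Required activator IrpT is absent, so *kosP* is not transcribed.
→ *kosP* is OFF.
0 of the 3 genes are transcribed.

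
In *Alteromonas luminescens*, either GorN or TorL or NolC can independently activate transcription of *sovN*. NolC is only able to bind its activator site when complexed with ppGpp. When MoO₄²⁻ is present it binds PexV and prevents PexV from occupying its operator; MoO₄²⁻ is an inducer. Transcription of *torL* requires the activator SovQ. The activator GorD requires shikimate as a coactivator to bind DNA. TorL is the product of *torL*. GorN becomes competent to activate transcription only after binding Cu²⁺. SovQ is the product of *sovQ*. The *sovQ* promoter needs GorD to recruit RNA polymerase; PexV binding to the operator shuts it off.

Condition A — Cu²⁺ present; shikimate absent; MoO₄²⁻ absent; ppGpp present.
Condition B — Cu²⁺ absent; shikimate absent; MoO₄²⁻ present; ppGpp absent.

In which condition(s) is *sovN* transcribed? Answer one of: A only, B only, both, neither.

Condition A:
Cu²⁺ is present, so GorN is active.
Shikimate is absent, so GorD is inactive.
MoO₄²⁻ is absent, so PexV is active.
With repressor PexV bound, *sovQ* is not transcribed.
So SovQ is not produced.
Required activator SovQ is absent, so *torL* is not transcribed.
So TorL is not produced.
ppGpp is present, so NolC is active.
Activator GorN is present, so *sovN* is transcribed.
→ *sovN* is ON in A.
Condition B:
Cu²⁺ is absent, so GorN is inactive.
Shikimate is absent, so GorD is inactive.
MoO₄²⁻ is present, so PexV is inactive.
Required activator GorD is absent, so *sovQ* is not transcribed.
So SovQ is not produced.
Required activator SovQ is absent, so *torL* is not transcribed.
So TorL is not produced.
ppGpp is absent, so NolC is inactive.
No activator is available at the *sovN* promoter, so *sovN* is not transcribed.
→ *sovN* is OFF in B.

A only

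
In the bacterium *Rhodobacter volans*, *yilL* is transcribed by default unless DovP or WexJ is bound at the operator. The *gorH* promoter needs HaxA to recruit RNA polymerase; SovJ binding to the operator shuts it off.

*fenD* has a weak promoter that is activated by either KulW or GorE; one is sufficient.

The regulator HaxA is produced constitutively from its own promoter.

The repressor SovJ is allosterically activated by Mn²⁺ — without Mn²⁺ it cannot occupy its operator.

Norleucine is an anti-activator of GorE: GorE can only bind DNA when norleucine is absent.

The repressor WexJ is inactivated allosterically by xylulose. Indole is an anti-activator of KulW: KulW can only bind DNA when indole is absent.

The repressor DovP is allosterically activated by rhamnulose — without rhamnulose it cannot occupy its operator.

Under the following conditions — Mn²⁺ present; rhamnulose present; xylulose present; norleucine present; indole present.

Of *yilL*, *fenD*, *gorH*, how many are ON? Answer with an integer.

0

Rhamnulose is present, so DovP is active.
Xylulose is present, so WexJ is inactive.
With repressor DovP bound, *yilL* is not transcribed.
→ *yilL* is OFF.
Indole is present, so KulW is inactive.
Norleucine is present, so GorE is inactive.
No activator is available at the *fenD* promoter, so *fenD* is not transcribed.
→ *fenD* is OFF.
Mn²⁺ is present, so SovJ is active.
HaxA is produced constitutively and is active.
With repressor SovJ bound, *gorH* is not transcribed.
→ *gorH* is OFF.
0 of the 3 genes are transcribed.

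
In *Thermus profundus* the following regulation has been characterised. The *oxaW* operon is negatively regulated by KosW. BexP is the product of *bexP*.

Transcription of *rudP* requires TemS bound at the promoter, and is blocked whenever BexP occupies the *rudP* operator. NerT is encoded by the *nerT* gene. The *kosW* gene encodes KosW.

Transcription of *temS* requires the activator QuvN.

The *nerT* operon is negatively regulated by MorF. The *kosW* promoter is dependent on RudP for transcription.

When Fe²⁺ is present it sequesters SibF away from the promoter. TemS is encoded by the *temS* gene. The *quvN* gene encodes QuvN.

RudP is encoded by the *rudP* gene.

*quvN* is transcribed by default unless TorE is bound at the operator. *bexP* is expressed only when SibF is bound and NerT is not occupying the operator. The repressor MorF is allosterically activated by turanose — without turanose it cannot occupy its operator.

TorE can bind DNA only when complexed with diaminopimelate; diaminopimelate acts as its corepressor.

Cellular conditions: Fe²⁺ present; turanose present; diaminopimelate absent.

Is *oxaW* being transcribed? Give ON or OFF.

Turanose is present, so MorF is active.
With repressor MorF bound, *nerT* is not transcribed.
So NerT is not produced.
Fe²⁺ is present, so SibF is inactive.
Required activator SibF is absent, so *bexP* is not transcribed.
So BexP is not produced.
Diaminopimelate is absent, so TorE is inactive.
With no repressor bound, *quvN* is transcribed.
So QuvN is produced and active.
No repressor is bound and QuvN is active, so *temS* is transcribed.
So TemS is produced and active.
No repressor is bound and TemS is active, so *rudP* is transcribed.
So RudP is produced and active.
No repressor is bound and RudP is active, so *kosW* is transcribed.
So KosW is produced and active.
With repressor KosW bound, *oxaW* is not transcribed.

OFF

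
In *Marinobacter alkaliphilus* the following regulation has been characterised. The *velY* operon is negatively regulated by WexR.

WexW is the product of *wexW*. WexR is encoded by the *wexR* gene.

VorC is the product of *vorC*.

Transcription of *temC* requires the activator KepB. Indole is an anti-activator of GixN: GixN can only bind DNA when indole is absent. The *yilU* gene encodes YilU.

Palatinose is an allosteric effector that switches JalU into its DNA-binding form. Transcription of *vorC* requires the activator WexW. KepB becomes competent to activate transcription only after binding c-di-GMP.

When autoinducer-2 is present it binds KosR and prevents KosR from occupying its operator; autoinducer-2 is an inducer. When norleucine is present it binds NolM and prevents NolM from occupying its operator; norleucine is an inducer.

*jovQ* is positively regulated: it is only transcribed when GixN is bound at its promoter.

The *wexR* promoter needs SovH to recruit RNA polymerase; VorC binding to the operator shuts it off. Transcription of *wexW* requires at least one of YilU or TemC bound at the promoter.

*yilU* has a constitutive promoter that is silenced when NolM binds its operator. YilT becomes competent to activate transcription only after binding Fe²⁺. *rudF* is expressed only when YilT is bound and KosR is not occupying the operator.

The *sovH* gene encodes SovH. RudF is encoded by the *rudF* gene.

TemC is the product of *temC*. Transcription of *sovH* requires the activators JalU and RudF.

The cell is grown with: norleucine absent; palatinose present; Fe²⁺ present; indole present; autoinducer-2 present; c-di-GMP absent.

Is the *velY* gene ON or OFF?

OFF

Norleucine is absent, so NolM is active.
With repressor NolM bound, *yilU* is not transcribed.
So YilU is not produced.
c-di-GMP is absent, so KepB is inactive.
Required activator KepB is absent, so *temC* is not transcribed.
So TemC is not produced.
No activator is available at the *wexW* promoter, so *wexW* is not transcribed.
So WexW is not produced.
Required activator WexW is absent, so *vorC* is not transcribed.
So VorC is not produced.
Palatinose is present, so JalU is active.
Autoinducer-2 is present, so KosR is inactive.
Fe²⁺ is present, so YilT is active.
No repressor is bound and YilT is active, so *rudF* is transcribed.
So RudF is produced and active.
No repressor is bound and JalU and RudF are active, so *sovH* is transcribed.
So SovH is produced and active.
No repressor is bound and SovH is active, so *wexR* is transcribed.
So WexR is produced and active.
With repressor WexR bound, *velY* is not transcribed.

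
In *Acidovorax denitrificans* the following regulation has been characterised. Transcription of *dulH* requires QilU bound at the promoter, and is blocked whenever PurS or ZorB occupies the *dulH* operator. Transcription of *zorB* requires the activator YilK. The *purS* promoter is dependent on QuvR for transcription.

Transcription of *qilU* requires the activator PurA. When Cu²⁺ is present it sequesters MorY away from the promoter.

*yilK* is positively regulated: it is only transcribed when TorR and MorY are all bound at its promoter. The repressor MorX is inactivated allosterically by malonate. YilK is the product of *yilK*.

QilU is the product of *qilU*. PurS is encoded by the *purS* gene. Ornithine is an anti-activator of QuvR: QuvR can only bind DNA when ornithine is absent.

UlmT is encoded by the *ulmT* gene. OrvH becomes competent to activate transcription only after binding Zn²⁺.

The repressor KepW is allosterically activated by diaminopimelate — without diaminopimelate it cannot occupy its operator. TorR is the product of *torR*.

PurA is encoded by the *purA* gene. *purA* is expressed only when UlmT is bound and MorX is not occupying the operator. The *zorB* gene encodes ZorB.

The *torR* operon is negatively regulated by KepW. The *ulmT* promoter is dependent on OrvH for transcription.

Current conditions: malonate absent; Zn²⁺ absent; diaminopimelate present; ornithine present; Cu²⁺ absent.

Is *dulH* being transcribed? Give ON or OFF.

OFF

Zn²⁺ is absent, so OrvH is inactive.
Required activator OrvH is absent, so *ulmT* is not transcribed.
So UlmT is not produced.
Malonate is absent, so MorX is active.
With repressor MorX bound, *purA* is not transcribed.
So PurA is not produced.
Required activator PurA is absent, so *qilU* is not transcribed.
So QilU is not produced.
Ornithine is present, so QuvR is inactive.
Required activator QuvR is absent, so *purS* is not transcribed.
So PurS is not produced.
Diaminopimelate is present, so KepW is active.
With repressor KepW bound, *torR* is not transcribed.
So TorR is not produced.
Cu²⁺ is absent, so MorY is active.
Required activator TorR is absent, so *yilK* is not transcribed.
So YilK is not produced.
Required activator YilK is absent, so *zorB* is not transcribed.
So ZorB is not produced.
Required activator QilU is absent, so *dulH* is not transcribed.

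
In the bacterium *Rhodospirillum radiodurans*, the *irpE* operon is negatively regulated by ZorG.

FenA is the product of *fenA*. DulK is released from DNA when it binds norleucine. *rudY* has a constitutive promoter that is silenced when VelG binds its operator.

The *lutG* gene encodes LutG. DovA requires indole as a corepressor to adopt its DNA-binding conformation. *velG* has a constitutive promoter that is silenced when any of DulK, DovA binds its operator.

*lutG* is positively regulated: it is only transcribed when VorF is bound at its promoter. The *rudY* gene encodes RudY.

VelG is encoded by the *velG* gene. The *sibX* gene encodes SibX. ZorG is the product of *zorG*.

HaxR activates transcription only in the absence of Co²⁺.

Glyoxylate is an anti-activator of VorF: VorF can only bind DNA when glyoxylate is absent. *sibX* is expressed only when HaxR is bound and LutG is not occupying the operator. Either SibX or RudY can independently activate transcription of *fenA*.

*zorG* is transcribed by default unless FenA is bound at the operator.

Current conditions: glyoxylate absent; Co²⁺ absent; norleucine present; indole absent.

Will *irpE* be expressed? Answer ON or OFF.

OFF

Glyoxylate is absent, so VorF is active.
No repressor is bound and VorF is active, so *lutG* is transcribed.
So LutG is produced and active.
Co²⁺ is absent, so HaxR is active.
With repressor LutG bound, *sibX* is not transcribed.
So SibX is not produced.
Norleucine is present, so DulK is inactive.
Indole is absent, so DovA is inactive.
With no repressor bound, *velG* is transcribed.
So VelG is produced and active.
With repressor VelG bound, *rudY* is not transcribed.
So RudY is not produced.
No activator is available at the *fenA* promoter, so *fenA* is not transcribed.
So FenA is not produced.
With no repressor bound, *zorG* is transcribed.
So ZorG is produced and active.
With repressor ZorG bound, *irpE* is not transcribed.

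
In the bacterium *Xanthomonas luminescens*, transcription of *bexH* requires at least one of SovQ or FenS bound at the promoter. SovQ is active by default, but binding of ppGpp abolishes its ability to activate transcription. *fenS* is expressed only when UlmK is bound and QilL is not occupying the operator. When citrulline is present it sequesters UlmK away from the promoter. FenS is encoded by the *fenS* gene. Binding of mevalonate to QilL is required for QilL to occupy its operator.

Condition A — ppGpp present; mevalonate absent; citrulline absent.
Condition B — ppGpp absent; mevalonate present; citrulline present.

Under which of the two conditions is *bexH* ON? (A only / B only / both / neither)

Condition A:
ppGpp is present, so SovQ is inactive.
Mevalonate is absent, so QilL is inactive.
Citrulline is absent, so UlmK is active.
No repressor is bound and UlmK is active, so *fenS* is transcribed.
So FenS is produced and active.
Activator FenS is present, so *bexH* is transcribed.
→ *bexH* is ON in A.
Condition B:
ppGpp is absent, so SovQ is active.
Mevalonate is present, so QilL is active.
Citrulline is present, so UlmK is inactive.
With repressor QilL bound, *fenS* is not transcribed.
So FenS is not produced.
Activator SovQ is present, so *bexH* is transcribed.
→ *bexH* is ON in B.

both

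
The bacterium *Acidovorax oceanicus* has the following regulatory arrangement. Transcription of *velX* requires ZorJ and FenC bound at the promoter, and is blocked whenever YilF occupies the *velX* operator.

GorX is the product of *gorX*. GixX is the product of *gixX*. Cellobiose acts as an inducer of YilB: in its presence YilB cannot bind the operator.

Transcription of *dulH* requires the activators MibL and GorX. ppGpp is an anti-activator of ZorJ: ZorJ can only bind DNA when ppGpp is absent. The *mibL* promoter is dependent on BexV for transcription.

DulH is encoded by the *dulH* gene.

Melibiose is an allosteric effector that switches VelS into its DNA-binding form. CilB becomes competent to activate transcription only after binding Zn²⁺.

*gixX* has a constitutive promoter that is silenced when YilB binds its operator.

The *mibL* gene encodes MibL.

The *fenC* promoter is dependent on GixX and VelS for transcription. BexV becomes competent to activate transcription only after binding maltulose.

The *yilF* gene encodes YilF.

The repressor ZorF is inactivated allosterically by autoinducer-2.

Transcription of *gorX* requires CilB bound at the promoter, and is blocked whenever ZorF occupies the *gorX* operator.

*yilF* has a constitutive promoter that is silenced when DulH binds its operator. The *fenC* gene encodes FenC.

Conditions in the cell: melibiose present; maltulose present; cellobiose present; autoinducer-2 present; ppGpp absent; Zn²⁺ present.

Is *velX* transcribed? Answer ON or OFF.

ppGpp is absent, so ZorJ is active.
Cellobiose is present, so YilB is inactive.
With no repressor bound, *gixX* is transcribed.
So GixX is produced and active.
Melibiose is present, so VelS is active.
No repressor is bound and GixX and VelS are active, so *fenC* is transcribed.
So FenC is produced and active.
Maltulose is present, so BexV is active.
No repressor is bound and BexV is active, so *mibL* is transcribed.
So MibL is produced and active.
Zn²⁺ is present, so CilB is active.
Autoinducer-2 is present, so ZorF is inactive.
No repressor is bound and CilB is active, so *gorX* is transcribed.
So GorX is produced and active.
No repressor is bound and MibL and GorX are active, so *dulH* is transcribed.
So DulH is produced and active.
With repressor DulH bound, *yilF* is not transcribed.
So YilF is not produced.
No repressor is bound and ZorJ and FenC are active, so *velX* is transcribed.

ON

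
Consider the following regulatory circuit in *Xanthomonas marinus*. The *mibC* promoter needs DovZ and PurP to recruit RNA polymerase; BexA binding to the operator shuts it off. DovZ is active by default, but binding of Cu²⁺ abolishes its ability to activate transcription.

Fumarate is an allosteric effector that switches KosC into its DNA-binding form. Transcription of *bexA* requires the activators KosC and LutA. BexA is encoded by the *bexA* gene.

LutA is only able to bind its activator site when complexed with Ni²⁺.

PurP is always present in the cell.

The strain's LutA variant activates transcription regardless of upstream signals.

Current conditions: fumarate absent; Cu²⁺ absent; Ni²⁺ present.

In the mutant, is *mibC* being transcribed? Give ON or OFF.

Cu²⁺ is absent, so DovZ is active.
Fumarate is absent, so KosC is inactive.
LutA is constitutively active in this strain.
Required activator KosC is absent, so *bexA* is not transcribed.
So BexA is not produced.
PurP is produced constitutively and is active.
No repressor is bound and DovZ and PurP are active, so *mibC* is transcribed.

ON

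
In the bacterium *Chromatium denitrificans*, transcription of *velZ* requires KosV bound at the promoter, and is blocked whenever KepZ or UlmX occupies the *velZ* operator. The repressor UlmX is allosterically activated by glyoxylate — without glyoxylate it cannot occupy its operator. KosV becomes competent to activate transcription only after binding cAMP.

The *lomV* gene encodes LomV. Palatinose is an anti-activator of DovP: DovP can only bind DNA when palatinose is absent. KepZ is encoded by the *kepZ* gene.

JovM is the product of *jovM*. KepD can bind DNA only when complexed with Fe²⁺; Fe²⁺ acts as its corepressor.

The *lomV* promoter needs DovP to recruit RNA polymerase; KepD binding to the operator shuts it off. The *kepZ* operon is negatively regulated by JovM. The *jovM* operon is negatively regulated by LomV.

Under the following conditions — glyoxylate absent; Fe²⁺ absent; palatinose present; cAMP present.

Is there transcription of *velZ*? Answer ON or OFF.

ON

Fe²⁺ is absent, so KepD is inactive.
Palatinose is present, so DovP is inactive.
Required activator DovP is absent, so *lomV* is not transcribed.
So LomV is not produced.
With no repressor bound, *jovM* is transcribed.
So JovM is produced and active.
With repressor JovM bound, *kepZ* is not transcribed.
So KepZ is not produced.
cAMP is present, so KosV is active.
Glyoxylate is absent, so UlmX is inactive.
No repressor is bound and KosV is active, so *velZ* is transcribed.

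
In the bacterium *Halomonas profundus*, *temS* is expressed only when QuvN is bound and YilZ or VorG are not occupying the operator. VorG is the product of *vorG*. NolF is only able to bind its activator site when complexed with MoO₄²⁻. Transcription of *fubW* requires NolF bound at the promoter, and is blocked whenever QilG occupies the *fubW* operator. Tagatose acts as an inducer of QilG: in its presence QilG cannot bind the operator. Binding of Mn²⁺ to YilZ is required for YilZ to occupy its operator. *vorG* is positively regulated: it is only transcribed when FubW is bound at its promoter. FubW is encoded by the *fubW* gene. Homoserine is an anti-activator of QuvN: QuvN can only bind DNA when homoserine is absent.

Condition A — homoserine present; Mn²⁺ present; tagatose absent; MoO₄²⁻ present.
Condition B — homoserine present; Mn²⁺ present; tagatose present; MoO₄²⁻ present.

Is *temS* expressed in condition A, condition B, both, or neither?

Condition A:
Homoserine is present, so QuvN is inactive.
Mn²⁺ is present, so YilZ is active.
Tagatose is absent, so QilG is active.
MoO₄²⁻ is present, so NolF is active.
With repressor QilG bound, *fubW* is not transcribed.
So FubW is not produced.
Required activator FubW is absent, so *vorG* is not transcribed.
So VorG is not produced.
With repressor YilZ bound, *temS* is not transcribed.
→ *temS* is OFF in A.
Condition B:
Homoserine is present, so QuvN is inactive.
Mn²⁺ is present, so YilZ is active.
Tagatose is present, so QilG is inactive.
MoO₄²⁻ is present, so NolF is active.
No repressor is bound and NolF is active, so *fubW* is transcribed.
So FubW is produced and active.
No repressor is bound and FubW is active, so *vorG* is transcribed.
So VorG is produced and active.
With repressor YilZ bound, *temS* is not transcribed.
→ *temS* is OFF in B.

neither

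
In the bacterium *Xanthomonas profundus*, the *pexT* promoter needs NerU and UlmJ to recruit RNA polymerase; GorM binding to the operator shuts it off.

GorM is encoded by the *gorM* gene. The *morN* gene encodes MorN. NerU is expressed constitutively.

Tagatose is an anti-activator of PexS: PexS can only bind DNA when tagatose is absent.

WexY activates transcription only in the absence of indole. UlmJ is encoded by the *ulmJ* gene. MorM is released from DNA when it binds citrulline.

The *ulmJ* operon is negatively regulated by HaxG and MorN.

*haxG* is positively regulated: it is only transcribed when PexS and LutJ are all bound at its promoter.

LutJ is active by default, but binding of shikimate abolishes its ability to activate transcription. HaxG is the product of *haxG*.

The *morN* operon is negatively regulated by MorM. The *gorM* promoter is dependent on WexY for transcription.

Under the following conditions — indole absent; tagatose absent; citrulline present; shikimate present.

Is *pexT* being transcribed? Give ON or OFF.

Indole is absent, so WexY is active.
No repressor is bound and WexY is active, so *gorM* is transcribed.
So GorM is produced and active.
NerU is produced constitutively and is active.
Tagatose is absent, so PexS is active.
Shikimate is present, so LutJ is inactive.
Required activator LutJ is absent, so *haxG* is not transcribed.
So HaxG is not produced.
Citrulline is present, so MorM is inactive.
With no repressor bound, *morN* is transcribed.
So MorN is produced and active.
With repressor MorN bound, *ulmJ* is not transcribed.
So UlmJ is not produced.
With repressor GorM bound, *pexT* is not transcribed.

OFF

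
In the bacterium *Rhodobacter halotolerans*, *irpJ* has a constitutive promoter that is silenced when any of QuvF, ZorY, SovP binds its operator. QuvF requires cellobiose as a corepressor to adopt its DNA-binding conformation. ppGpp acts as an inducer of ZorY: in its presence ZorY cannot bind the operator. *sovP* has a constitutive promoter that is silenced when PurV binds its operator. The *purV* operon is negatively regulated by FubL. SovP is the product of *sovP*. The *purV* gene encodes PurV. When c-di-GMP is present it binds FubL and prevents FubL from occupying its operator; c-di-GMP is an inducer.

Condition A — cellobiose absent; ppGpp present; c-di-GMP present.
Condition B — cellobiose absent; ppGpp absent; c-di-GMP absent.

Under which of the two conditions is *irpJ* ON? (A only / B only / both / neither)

A only

Condition A:
Cellobiose is absent, so QuvF is inactive.
ppGpp is present, so ZorY is inactive.
c-di-GMP is present, so FubL is inactive.
With no repressor bound, *purV* is transcribed.
So PurV is produced and active.
With repressor PurV bound, *sovP* is not transcribed.
So SovP is not produced.
With no repressor bound, *irpJ* is transcribed.
→ *irpJ* is ON in A.
Condition B:
Cellobiose is absent, so QuvF is inactive.
ppGpp is absent, so ZorY is active.
c-di-GMP is absent, so FubL is active.
With repressor FubL bound, *purV* is not transcribed.
So PurV is not produced.
With no repressor bound, *sovP* is transcribed.
So SovP is produced and active.
With repressor ZorY bound, *irpJ* is not transcribed.
→ *irpJ* is OFF in B.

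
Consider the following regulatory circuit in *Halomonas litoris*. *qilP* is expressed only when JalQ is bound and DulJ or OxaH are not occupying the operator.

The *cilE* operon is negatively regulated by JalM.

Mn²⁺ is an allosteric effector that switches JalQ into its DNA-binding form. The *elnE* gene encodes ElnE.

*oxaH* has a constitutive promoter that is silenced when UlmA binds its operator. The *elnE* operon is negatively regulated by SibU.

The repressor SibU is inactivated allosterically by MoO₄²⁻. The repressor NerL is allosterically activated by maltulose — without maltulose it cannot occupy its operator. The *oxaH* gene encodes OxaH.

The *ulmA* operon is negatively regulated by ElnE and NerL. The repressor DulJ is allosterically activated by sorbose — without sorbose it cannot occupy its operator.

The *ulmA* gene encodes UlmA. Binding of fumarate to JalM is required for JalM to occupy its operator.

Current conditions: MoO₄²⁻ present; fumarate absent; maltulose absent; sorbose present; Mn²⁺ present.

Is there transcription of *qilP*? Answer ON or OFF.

OFF

Sorbose is present, so DulJ is active.
Mn²⁺ is present, so JalQ is active.
MoO₄²⁻ is present, so SibU is inactive.
With no repressor bound, *elnE* is transcribed.
So ElnE is produced and active.
Maltulose is absent, so NerL is inactive.
With repressor ElnE bound, *ulmA* is not transcribed.
So UlmA is not produced.
With no repressor bound, *oxaH* is transcribed.
So OxaH is produced and active.
With repressor DulJ bound, *qilP* is not transcribed.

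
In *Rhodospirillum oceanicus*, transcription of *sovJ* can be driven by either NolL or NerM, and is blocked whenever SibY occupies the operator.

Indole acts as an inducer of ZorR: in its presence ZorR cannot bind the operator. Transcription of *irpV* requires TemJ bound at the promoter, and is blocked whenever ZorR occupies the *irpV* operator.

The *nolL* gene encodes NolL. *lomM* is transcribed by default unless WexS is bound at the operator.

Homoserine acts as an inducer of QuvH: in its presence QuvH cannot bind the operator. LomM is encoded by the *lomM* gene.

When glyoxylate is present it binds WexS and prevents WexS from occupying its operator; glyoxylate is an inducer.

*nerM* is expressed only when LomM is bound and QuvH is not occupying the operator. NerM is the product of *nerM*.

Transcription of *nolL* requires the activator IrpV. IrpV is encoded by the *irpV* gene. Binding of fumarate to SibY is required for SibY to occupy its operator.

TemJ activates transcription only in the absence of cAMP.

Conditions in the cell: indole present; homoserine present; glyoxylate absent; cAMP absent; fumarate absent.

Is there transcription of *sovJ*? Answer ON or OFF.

ON

Fumarate is absent, so SibY is inactive.
cAMP is absent, so TemJ is active.
Indole is present, so ZorR is inactive.
No repressor is bound and TemJ is active, so *irpV* is transcribed.
So IrpV is produced and active.
No repressor is bound and IrpV is active, so *nolL* is transcribed.
So NolL is produced and active.
Homoserine is present, so QuvH is inactive.
Glyoxylate is absent, so WexS is active.
With repressor WexS bound, *lomM* is not transcribed.
So LomM is not produced.
Required activator LomM is absent, so *nerM* is not transcribed.
So NerM is not produced.
Activator NolL is present, so *sovJ* is transcribed.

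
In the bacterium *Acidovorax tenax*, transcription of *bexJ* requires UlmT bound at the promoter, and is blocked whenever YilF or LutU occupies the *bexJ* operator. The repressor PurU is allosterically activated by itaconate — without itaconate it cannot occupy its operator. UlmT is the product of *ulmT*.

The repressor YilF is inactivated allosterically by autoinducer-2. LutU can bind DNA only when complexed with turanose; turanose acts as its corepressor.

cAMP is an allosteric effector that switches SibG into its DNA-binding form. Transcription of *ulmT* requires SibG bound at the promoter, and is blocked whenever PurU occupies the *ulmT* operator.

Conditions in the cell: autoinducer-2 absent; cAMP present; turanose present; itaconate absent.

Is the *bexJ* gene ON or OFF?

Autoinducer-2 is absent, so YilF is active.
Itaconate is absent, so PurU is inactive.
cAMP is present, so SibG is active.
No repressor is bound and SibG is active, so *ulmT* is transcribed.
So UlmT is produced and active.
Turanose is present, so LutU is active.
With repressor YilF bound, *bexJ* is not transcribed.

OFF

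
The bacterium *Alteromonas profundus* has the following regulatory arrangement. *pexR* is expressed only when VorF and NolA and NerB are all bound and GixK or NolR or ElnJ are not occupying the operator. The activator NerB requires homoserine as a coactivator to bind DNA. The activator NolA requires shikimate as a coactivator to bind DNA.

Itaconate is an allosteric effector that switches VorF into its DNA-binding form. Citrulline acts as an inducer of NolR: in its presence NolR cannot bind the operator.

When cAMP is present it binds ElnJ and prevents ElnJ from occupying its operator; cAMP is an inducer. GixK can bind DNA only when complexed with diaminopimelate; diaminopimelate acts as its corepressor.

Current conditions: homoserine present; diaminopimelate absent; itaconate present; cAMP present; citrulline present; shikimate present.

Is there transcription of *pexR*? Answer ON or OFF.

Diaminopimelate is absent, so GixK is inactive.
Itaconate is present, so VorF is active.
Citrulline is present, so NolR is inactive.
Shikimate is present, so NolA is active.
Homoserine is present, so NerB is active.
cAMP is present, so ElnJ is inactive.
No repressor is bound and VorF and NolA and NerB are active, so *pexR* is transcribed.

ON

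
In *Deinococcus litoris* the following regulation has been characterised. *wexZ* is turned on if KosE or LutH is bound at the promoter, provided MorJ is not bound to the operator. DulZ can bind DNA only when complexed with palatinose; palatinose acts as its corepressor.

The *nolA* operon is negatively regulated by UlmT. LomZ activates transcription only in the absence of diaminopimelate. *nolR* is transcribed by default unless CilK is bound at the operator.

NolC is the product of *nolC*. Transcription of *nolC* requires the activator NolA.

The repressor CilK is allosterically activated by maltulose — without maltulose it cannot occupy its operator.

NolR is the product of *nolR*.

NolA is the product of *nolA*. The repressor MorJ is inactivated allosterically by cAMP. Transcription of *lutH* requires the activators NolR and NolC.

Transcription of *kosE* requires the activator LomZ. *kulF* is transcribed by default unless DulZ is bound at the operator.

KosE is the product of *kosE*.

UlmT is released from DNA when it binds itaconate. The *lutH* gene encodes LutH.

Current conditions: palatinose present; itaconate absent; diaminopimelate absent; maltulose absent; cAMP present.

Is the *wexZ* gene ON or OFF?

cAMP is present, so MorJ is inactive.
Diaminopimelate is absent, so LomZ is active.
No repressor is bound and LomZ is active, so *kosE* is transcribed.
So KosE is produced and active.
Maltulose is absent, so CilK is inactive.
With no repressor bound, *nolR* is transcribed.
So NolR is produced and active.
Itaconate is absent, so UlmT is active.
With repressor UlmT bound, *nolA* is not transcribed.
So NolA is not produced.
Required activator NolA is absent, so *nolC* is not transcribed.
So NolC is not produced.
Required activator NolC is absent, so *lutH* is not transcribed.
So LutH is not produced.
Activator KosE is present, so *wexZ* is transcribed.

ON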